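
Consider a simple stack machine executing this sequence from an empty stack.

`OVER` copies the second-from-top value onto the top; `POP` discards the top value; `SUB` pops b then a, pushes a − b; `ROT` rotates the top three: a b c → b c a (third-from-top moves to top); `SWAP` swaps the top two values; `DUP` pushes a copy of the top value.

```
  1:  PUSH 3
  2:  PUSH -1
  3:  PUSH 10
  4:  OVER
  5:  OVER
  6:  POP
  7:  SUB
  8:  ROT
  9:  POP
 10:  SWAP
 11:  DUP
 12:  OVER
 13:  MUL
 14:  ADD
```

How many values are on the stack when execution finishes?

PUSH 3  → [3]
PUSH -1 → [3, -1]
PUSH 10 → [3, -1, 10]
OVER    → [3, -1, 10, -1]
OVER    → [3, -1, 10, -1, 10]
POP     → [3, -1, 10, -1]
SUB     → [3, -1, 11]
ROT     → [-1, 11, 3]
POP     → [-1, 11]
SWAP    → [11, -1]
DUP     → [11, -1, -1]
OVER    → [11, -1, -1, -1]
MUL     → [11, -1, 1]
ADD     → [11, 0]

2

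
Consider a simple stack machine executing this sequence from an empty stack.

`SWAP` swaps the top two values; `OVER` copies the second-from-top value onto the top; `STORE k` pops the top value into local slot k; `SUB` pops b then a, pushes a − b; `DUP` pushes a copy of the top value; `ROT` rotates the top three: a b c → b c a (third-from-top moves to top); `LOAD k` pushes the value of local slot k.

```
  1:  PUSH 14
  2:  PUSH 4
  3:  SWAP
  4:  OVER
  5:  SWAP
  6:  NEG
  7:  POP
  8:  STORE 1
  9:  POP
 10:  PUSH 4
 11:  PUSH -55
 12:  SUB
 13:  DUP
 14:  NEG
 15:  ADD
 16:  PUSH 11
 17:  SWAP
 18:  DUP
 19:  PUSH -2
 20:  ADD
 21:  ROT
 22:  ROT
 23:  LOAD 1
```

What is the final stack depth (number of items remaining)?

PUSH 14   14
PUSH 4    14 4
SWAP      4 14
OVER      4 14 4
SWAP      4 4 14
NEG       4 4 -14
POP       4 4
STORE 1   4
POP       (empty)
PUSH 4    4
PUSH -55  4 -55
SUB       59
DUP       59 59
NEG       59 -59
ADD       0
PUSH 11   0 11
SWAP      11 0
DUP       11 0 0
PUSH -2   11 0 0 -2
ADD       11 0 -2
ROT       0 -2 11
ROT       -2 11 0
LOAD 1    -2 11 0 4

4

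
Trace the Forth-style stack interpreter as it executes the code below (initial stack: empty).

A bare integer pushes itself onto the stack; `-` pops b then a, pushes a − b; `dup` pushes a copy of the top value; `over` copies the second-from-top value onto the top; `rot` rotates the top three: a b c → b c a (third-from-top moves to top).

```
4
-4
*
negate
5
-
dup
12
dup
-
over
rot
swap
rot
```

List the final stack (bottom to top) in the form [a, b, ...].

4      : [4]
-4     : [4, -4]
*      : [-16]
negate : [16]
5      : [16, 5]
-      : [11]
dup    : [11, 11]
12     : [11, 11, 12]
dup    : [11, 11, 12, 12]
-      : [11, 11, 0]
over   : [11, 11, 0, 11]
rot    : [11, 0, 11, 11]
swap   : [11, 0, 11, 11]
rot    : [11, 11, 11, 0]

[11, 11, 11, 0]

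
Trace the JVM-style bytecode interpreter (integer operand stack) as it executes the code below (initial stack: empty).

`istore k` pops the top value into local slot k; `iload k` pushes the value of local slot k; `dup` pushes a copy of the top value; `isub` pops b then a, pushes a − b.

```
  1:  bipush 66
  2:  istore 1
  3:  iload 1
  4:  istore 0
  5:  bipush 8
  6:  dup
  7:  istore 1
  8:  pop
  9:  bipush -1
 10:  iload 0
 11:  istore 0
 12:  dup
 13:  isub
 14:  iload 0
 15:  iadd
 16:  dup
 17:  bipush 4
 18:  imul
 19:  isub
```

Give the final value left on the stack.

bipush 66 : 66
istore 1  : (empty)
iload 1   : 66
istore 0  : (empty)
bipush 8  : 8
dup       : 8 8
istore 1  : 8
pop       : (empty)
bipush -1 : -1
iload 0   : -1 66
istore 0  : -1
dup       : -1 -1
isub      : 0
iload 0   : 0 66
iadd      : 66
dup       : 66 66
bipush 4  : 66 66 4
imul      : 66 264
isub      : -198

-198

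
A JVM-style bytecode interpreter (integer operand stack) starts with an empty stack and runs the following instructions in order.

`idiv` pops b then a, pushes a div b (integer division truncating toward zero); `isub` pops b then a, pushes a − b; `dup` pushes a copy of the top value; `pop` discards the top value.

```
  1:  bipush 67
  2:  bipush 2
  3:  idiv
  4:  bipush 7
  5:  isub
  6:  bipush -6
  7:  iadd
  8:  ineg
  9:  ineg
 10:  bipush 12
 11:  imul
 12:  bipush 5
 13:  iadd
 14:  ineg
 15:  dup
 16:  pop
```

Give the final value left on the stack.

-245

bipush 67 -> [67]
bipush 2  -> [67, 2]
idiv      -> [33]
bipush 7  -> [33, 7]
isub      -> [26]
bipush -6 -> [26, -6]
iadd      -> [20]
ineg      -> [-20]
ineg      -> [20]
bipush 12 -> [20, 12]
imul      -> [240]
bipush 5  -> [240, 5]
iadd      -> [245]
ineg      -> [-245]
dup       -> [-245, -245]
pop       -> [-245]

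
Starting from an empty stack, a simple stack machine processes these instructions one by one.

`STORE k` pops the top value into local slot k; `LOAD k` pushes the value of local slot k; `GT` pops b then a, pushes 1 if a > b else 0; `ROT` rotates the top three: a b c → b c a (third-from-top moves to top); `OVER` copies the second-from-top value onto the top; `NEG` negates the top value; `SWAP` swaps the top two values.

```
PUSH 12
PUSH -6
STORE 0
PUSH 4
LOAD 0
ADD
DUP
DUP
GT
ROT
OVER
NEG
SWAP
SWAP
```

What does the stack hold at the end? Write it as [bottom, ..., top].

[-2, 0, 12, 0]

PUSH 12 -> 12
PUSH -6 -> 12 -6
STORE 0 -> 12
PUSH 4  -> 12 4
LOAD 0  -> 12 4 -6
ADD     -> 12 -2
DUP     -> 12 -2 -2
DUP     -> 12 -2 -2 -2
GT      -> 12 -2 0
ROT     -> -2 0 12
OVER    -> -2 0 12 0
NEG     -> -2 0 12 0
SWAP    -> -2 0 0 12
SWAP    -> -2 0 12 0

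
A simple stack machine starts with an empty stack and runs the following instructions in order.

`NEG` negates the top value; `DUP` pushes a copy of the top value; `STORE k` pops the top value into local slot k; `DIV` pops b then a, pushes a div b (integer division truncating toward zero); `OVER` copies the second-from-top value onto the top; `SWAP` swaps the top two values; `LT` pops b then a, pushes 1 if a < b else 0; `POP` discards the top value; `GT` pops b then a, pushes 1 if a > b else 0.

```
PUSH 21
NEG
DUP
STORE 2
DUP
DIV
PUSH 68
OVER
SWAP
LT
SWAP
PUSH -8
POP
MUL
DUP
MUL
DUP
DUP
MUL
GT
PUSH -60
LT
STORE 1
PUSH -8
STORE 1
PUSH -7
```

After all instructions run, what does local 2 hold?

-21

PUSH 21  → 21
NEG      → -21
DUP      → -21 -21
STORE 2  → -21
DUP      → -21 -21
DIV      → 1
PUSH 68  → 1 68
OVER     → 1 68 1
SWAP     → 1 1 68
LT       → 1 1
SWAP     → 1 1
PUSH -8  → 1 1 -8
POP      → 1 1
MUL      → 1
DUP      → 1 1
MUL      → 1
DUP      → 1 1
DUP      → 1 1 1
MUL      → 1 1
GT       → 0
PUSH -60 → 0 -60
LT       → 0
STORE 1  → (empty)
PUSH -8  → -8
STORE 1  → (empty)
PUSH -7  → -7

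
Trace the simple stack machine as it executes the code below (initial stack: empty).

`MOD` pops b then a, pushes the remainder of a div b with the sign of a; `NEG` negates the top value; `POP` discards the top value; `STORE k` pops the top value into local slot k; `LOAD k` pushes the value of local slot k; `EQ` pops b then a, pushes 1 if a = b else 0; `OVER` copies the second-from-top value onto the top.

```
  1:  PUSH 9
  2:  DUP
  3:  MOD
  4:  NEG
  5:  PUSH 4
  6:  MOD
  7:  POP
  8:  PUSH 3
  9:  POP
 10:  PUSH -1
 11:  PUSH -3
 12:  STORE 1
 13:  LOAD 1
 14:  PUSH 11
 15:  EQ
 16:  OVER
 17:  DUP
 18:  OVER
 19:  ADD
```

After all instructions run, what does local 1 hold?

PUSH 9  → 9
DUP     → 9 9
MOD     → 0
NEG     → 0
PUSH 4  → 0 4
MOD     → 0
POP     → (empty)
PUSH 3  → 3
POP     → (empty)
PUSH -1 → -1
PUSH -3 → -1 -3
STORE 1 → -1
LOAD 1  → -1 -3
PUSH 11 → -1 -3 11
EQ      → -1 0
OVER    → -1 0 -1
DUP     → -1 0 -1 -1
OVER    → -1 0 -1 -1 -1
ADD     → -1 0 -1 -2

-3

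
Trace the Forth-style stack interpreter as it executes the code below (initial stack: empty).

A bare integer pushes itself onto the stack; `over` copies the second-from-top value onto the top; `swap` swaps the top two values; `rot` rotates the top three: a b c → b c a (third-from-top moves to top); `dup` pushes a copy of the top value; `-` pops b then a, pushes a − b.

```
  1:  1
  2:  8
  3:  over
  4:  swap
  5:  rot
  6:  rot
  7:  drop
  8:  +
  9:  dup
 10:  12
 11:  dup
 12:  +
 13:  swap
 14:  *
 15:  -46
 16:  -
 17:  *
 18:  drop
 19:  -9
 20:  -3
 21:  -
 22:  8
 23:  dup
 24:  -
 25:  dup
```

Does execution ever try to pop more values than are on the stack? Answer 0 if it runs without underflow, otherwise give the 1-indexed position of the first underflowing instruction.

1    -> [1]
8    -> [1, 8]
over -> [1, 8, 1]
swap -> [1, 1, 8]
rot  -> [1, 8, 1]
rot  -> [8, 1, 1]
drop -> [8, 1]
+    -> [9]
dup  -> [9, 9]
12   -> [9, 9, 12]
dup  -> [9, 9, 12, 12]
+    -> [9, 9, 24]
swap -> [9, 24, 9]
*    -> [9, 216]
-46  -> [9, 216, -46]
-    -> [9, 262]
*    -> [2358]
drop -> []
-9   -> [-9]
-3   -> [-9, -3]
-    -> [-6]
8    -> [-6, 8]
dup  -> [-6, 8, 8]
-    -> [-6, 0]
dup  -> [-6, 0, 0]

0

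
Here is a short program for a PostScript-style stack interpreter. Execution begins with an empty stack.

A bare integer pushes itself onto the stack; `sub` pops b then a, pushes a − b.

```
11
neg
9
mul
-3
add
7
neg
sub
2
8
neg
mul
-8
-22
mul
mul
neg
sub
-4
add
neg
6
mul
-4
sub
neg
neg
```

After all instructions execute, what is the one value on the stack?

17494

11  : 11
neg : -11
9   : -11 9
mul : -99
-3  : -99 -3
add : -102
7   : -102 7
neg : -102 -7
sub : -95
2   : -95 2
8   : -95 2 8
neg : -95 2 -8
mul : -95 -16
-8  : -95 -16 -8
-22 : -95 -16 -8 -22
mul : -95 -16 176
mul : -95 -2816
neg : -95 2816
sub : -2911
-4  : -2911 -4
add : -2915
neg : 2915
6   : 2915 6
mul : 17490
-4  : 17490 -4
sub : 17494
neg : -17494
neg : 17494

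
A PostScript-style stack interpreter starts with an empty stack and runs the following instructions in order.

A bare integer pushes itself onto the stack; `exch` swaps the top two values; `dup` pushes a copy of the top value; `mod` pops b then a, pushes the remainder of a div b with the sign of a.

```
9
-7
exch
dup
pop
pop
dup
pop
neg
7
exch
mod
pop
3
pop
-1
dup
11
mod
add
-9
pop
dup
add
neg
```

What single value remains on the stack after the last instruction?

9     9
-7    9 -7
exch  -7 9
dup   -7 9 9
pop   -7 9
pop   -7
dup   -7 -7
pop   -7
neg   7
7     7 7
exch  7 7
mod   0
pop   (empty)
3     3
pop   (empty)
-1    -1
dup   -1 -1
11    -1 -1 11
mod   -1 -1
add   -2
-9    -2 -9
pop   -2
dup   -2 -2
add   -4
neg   4

4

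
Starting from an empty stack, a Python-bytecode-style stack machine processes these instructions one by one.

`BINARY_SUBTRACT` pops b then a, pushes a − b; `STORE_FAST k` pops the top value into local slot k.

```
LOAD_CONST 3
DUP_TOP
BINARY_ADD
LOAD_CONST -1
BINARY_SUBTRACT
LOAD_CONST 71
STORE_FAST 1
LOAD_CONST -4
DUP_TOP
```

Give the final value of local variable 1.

LOAD_CONST 3     [3]
DUP_TOP          [3, 3]
BINARY_ADD       [6]
LOAD_CONST -1    [6, -1]
BINARY_SUBTRACT  [7]
LOAD_CONST 71    [7, 71]
STORE_FAST 1     [7]
LOAD_CONST -4    [7, -4]
DUP_TOP          [7, -4, -4]

71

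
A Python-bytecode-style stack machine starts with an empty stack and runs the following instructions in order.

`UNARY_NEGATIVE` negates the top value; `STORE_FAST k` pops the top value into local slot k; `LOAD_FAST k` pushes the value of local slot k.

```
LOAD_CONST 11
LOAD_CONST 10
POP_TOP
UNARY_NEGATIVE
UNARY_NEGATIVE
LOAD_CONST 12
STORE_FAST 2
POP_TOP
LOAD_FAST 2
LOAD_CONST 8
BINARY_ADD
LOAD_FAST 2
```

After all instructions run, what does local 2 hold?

12

LOAD_CONST 11   [11]
LOAD_CONST 10   [11, 10]
POP_TOP         [11]
UNARY_NEGATIVE  [-11]
UNARY_NEGATIVE  [11]
LOAD_CONST 12   [11, 12]
STORE_FAST 2    [11]
POP_TOP         []
LOAD_FAST 2     [12]
LOAD_CONST 8    [12, 8]
BINARY_ADD      [20]
LOAD_FAST 2     [20, 12]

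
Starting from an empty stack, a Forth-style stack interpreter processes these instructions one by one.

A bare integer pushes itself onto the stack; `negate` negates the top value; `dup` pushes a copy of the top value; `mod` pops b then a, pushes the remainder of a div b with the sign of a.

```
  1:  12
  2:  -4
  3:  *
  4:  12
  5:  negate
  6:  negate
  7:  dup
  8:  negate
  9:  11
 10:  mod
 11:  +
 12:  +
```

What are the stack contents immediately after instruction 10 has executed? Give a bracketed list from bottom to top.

12     : [12]
-4     : [12, -4]
*      : [-48]
12     : [-48, 12]
negate : [-48, -12]
negate : [-48, 12]
dup    : [-48, 12, 12]
negate : [-48, 12, -12]
11     : [-48, 12, -12, 11]
mod    : [-48, 12, -1]

[-48, 12, -1]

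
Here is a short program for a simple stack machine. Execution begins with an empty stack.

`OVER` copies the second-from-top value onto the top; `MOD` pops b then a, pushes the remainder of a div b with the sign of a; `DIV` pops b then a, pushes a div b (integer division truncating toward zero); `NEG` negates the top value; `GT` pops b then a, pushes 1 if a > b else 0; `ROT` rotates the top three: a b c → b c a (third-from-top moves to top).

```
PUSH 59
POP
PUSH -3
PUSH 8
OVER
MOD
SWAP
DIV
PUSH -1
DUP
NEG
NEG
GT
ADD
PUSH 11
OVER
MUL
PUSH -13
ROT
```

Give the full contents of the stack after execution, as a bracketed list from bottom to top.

PUSH 59  -> [59]
POP      -> []
PUSH -3  -> [-3]
PUSH 8   -> [-3, 8]
OVER     -> [-3, 8, -3]
MOD      -> [-3, 2]
SWAP     -> [2, -3]
DIV      -> [0]
PUSH -1  -> [0, -1]
DUP      -> [0, -1, -1]
NEG      -> [0, -1, 1]
NEG      -> [0, -1, -1]
GT       -> [0, 0]
ADD      -> [0]
PUSH 11  -> [0, 11]
OVER     -> [0, 11, 0]
MUL      -> [0, 0]
PUSH -13 -> [0, 0, -13]
ROT      -> [0, -13, 0]

[0, -13, 0]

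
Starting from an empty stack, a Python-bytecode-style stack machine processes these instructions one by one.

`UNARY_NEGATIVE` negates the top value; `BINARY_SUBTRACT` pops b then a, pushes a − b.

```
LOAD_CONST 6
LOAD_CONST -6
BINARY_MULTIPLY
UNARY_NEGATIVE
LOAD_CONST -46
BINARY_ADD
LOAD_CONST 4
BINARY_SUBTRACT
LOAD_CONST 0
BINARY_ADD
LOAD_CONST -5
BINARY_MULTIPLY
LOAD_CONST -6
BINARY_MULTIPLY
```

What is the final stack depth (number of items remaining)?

LOAD_CONST 6    -> [6]
LOAD_CONST -6   -> [6, -6]
BINARY_MULTIPLY -> [-36]
UNARY_NEGATIVE  -> [36]
LOAD_CONST -46  -> [36, -46]
BINARY_ADD      -> [-10]
LOAD_CONST 4    -> [-10, 4]
BINARY_SUBTRACT -> [-14]
LOAD_CONST 0    -> [-14, 0]
BINARY_ADD      -> [-14]
LOAD_CONST -5   -> [-14, -5]
BINARY_MULTIPLY -> [70]
LOAD_CONST -6   -> [70, -6]
BINARY_MULTIPLY -> [-420]

1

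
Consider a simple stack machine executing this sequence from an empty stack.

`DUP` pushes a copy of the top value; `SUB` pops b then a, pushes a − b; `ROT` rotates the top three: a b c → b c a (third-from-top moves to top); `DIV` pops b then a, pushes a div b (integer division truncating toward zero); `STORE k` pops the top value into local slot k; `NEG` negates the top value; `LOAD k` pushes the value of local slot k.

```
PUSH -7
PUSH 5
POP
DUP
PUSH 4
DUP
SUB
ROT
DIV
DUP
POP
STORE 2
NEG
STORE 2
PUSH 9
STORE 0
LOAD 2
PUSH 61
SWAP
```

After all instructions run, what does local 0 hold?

PUSH -7  -7
PUSH 5   -7 5
POP      -7
DUP      -7 -7
PUSH 4   -7 -7 4
DUP      -7 -7 4 4
SUB      -7 -7 0
ROT      -7 0 -7
DIV      -7 0
DUP      -7 0 0
POP      -7 0
STORE 2  -7
NEG      7
STORE 2  (empty)
PUSH 9   9
STORE 0  (empty)
LOAD 2   7
PUSH 61  7 61
SWAP     61 7

9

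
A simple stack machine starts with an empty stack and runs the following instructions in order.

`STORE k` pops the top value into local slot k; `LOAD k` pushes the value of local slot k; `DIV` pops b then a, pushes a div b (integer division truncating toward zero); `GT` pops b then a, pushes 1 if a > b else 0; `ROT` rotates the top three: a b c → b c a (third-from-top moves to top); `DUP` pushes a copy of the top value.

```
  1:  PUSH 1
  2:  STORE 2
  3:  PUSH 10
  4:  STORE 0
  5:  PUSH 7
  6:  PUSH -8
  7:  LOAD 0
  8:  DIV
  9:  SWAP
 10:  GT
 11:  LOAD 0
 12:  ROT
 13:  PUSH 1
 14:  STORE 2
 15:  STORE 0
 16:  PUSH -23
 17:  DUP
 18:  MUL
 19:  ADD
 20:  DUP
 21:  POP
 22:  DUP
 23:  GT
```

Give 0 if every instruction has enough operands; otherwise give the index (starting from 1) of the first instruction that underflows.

PUSH 1  : [1]
STORE 2 : []
PUSH 10 : [10]
STORE 0 : []
PUSH 7  : [7]
PUSH -8 : [7, -8]
LOAD 0  : [7, -8, 10]
DIV     : [7, 0]
SWAP    : [0, 7]
GT      : [0]
LOAD 0  : [0, 10]
ROT  — needs 3 operands, stack has 2 → underflow

12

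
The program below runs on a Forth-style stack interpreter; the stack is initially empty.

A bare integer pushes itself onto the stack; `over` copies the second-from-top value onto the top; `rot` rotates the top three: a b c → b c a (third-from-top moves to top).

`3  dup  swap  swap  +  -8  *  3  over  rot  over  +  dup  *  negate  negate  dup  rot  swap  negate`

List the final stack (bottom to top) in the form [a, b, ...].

3       3
dup     3 3
swap    3 3
swap    3 3
+       6
-8      6 -8
*       -48
3       -48 3
over    -48 3 -48
rot     3 -48 -48
over    3 -48 -48 -48
+       3 -48 -96
dup     3 -48 -96 -96
*       3 -48 9216
negate  3 -48 -9216
negate  3 -48 9216
dup     3 -48 9216 9216
rot     3 9216 9216 -48
swap    3 9216 -48 9216
negate  3 9216 -48 -9216

[3, 9216, -48, -9216]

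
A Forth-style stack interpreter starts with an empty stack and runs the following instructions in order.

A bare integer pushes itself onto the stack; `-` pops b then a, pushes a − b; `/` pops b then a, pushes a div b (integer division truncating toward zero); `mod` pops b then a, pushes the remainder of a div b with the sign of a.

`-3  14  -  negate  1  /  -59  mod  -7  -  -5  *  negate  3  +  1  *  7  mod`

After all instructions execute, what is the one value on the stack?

-3     → -3
14     → -3 14
-      → -17
negate → 17
1      → 17 1
/      → 17
-59    → 17 -59
mod    → 17
-7     → 17 -7
-      → 24
-5     → 24 -5
*      → -120
negate → 120
3      → 120 3
+      → 123
1      → 123 1
*      → 123
7      → 123 7
mod    → 4

4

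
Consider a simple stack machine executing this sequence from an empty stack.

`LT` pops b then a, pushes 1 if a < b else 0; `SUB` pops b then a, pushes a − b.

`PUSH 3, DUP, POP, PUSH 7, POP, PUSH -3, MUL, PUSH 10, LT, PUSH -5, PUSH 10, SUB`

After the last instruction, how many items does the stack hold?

2

PUSH 3  → 3
DUP     → 3 3
POP     → 3
PUSH 7  → 3 7
POP     → 3
PUSH -3 → 3 -3
MUL     → -9
PUSH 10 → -9 10
LT      → 1
PUSH -5 → 1 -5
PUSH 10 → 1 -5 10
SUB     → 1 -15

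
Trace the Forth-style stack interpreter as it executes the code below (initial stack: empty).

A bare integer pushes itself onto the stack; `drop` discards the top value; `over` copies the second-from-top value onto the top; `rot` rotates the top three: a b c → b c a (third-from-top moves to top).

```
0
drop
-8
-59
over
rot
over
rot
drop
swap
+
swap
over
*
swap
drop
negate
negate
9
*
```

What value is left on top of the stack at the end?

8496

0       0
drop    (empty)
-8      -8
-59     -8 -59
over    -8 -59 -8
rot     -59 -8 -8
over    -59 -8 -8 -8
rot     -59 -8 -8 -8
drop    -59 -8 -8
swap    -59 -8 -8
+       -59 -16
swap    -16 -59
over    -16 -59 -16
*       -16 944
swap    944 -16
drop    944
negate  -944
negate  944
9       944 9
*       8496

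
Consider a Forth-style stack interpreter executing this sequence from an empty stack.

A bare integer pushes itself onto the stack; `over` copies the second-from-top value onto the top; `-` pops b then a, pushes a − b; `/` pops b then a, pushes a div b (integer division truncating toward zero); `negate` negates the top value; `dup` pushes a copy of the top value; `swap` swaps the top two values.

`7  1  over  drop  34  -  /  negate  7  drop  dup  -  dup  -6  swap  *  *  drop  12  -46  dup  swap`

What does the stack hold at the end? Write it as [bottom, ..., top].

7       7
1       7 1
over    7 1 7
drop    7 1
34      7 1 34
-       7 -33
/       0
negate  0
7       0 7
drop    0
dup     0 0
-       0
dup     0 0
-6      0 0 -6
swap    0 -6 0
*       0 0
*       0
drop    (empty)
12      12
-46     12 -46
dup     12 -46 -46
swap    12 -46 -46

[12, -46, -46]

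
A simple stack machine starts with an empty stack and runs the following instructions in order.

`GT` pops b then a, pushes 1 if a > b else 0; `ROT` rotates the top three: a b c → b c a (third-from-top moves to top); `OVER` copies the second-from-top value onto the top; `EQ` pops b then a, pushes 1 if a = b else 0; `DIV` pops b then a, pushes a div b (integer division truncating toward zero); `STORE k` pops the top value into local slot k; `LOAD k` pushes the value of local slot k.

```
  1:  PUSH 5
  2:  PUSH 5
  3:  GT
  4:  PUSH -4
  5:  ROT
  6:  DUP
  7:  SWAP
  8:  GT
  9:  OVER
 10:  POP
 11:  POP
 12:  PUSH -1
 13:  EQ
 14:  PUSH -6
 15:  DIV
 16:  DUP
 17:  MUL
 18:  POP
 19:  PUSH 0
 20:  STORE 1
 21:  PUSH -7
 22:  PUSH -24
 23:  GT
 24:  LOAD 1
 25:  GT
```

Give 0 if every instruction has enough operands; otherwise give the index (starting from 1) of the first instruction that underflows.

PUSH 5  → 5
PUSH 5  → 5 5
GT      → 0
PUSH -4 → 0 -4
ROT  — needs 3 operands, stack has 2 → underflow

5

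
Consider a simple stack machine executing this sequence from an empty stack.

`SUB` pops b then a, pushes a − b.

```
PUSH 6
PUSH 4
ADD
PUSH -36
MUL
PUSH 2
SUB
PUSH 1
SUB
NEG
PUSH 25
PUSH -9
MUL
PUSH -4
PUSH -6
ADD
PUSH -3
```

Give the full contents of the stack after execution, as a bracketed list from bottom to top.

[363, -225, -10, -3]

PUSH 6   : [6]
PUSH 4   : [6, 4]
ADD      : [10]
PUSH -36 : [10, -36]
MUL      : [-360]
PUSH 2   : [-360, 2]
SUB      : [-362]
PUSH 1   : [-362, 1]
SUB      : [-363]
NEG      : [363]
PUSH 25  : [363, 25]
PUSH -9  : [363, 25, -9]
MUL      : [363, -225]
PUSH -4  : [363, -225, -4]
PUSH -6  : [363, -225, -4, -6]
ADD      : [363, -225, -10]
PUSH -3  : [363, -225, -10, -3]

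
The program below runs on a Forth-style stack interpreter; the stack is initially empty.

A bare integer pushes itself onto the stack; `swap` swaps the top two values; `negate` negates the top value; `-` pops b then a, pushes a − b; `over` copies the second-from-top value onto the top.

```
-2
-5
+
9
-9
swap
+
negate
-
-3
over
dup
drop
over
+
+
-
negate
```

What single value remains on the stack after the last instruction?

-6

-2     -> -2
-5     -> -2 -5
+      -> -7
9      -> -7 9
-9     -> -7 9 -9
swap   -> -7 -9 9
+      -> -7 0
negate -> -7 0
-      -> -7
-3     -> -7 -3
over   -> -7 -3 -7
dup    -> -7 -3 -7 -7
drop   -> -7 -3 -7
over   -> -7 -3 -7 -3
+      -> -7 -3 -10
+      -> -7 -13
-      -> 6
negate -> -6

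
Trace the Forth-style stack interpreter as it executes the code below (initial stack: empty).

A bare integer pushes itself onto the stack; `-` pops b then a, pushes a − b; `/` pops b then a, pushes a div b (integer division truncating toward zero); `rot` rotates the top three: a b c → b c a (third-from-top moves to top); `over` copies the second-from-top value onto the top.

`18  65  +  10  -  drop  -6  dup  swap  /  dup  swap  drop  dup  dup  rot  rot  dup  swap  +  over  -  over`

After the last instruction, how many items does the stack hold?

18   -> [18]
65   -> [18, 65]
+    -> [83]
10   -> [83, 10]
-    -> [73]
drop -> []
-6   -> [-6]
dup  -> [-6, -6]
swap -> [-6, -6]
/    -> [1]
dup  -> [1, 1]
swap -> [1, 1]
drop -> [1]
dup  -> [1, 1]
dup  -> [1, 1, 1]
rot  -> [1, 1, 1]
rot  -> [1, 1, 1]
dup  -> [1, 1, 1, 1]
swap -> [1, 1, 1, 1]
+    -> [1, 1, 2]
over -> [1, 1, 2, 1]
-    -> [1, 1, 1]
over -> [1, 1, 1, 1]

4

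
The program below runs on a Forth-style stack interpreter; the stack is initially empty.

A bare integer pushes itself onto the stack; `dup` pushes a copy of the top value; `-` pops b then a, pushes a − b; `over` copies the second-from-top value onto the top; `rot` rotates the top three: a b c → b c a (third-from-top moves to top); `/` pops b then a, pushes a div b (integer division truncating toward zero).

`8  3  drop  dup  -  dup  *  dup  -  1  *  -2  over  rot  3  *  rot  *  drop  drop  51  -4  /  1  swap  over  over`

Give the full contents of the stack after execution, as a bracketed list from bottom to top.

[1, -12, 1, -12]

8    → 8
3    → 8 3
drop → 8
dup  → 8 8
-    → 0
dup  → 0 0
*    → 0
dup  → 0 0
-    → 0
1    → 0 1
*    → 0
-2   → 0 -2
over → 0 -2 0
rot  → -2 0 0
3    → -2 0 0 3
*    → -2 0 0
rot  → 0 0 -2
*    → 0 0
drop → 0
drop → (empty)
51   → 51
-4   → 51 -4
/    → -12
1    → -12 1
swap → 1 -12
over → 1 -12 1
over → 1 -12 1 -12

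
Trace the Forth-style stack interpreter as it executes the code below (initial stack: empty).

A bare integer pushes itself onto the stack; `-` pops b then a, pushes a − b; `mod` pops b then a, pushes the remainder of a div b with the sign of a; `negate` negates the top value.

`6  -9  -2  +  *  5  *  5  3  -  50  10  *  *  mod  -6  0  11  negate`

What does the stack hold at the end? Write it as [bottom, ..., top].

6      : [6]
-9     : [6, -9]
-2     : [6, -9, -2]
+      : [6, -11]
*      : [-66]
5      : [-66, 5]
*      : [-330]
5      : [-330, 5]
3      : [-330, 5, 3]
-      : [-330, 2]
50     : [-330, 2, 50]
10     : [-330, 2, 50, 10]
*      : [-330, 2, 500]
*      : [-330, 1000]
mod    : [-330]
-6     : [-330, -6]
0      : [-330, -6, 0]
11     : [-330, -6, 0, 11]
negate : [-330, -6, 0, -11]

[-330, -6, 0, -11]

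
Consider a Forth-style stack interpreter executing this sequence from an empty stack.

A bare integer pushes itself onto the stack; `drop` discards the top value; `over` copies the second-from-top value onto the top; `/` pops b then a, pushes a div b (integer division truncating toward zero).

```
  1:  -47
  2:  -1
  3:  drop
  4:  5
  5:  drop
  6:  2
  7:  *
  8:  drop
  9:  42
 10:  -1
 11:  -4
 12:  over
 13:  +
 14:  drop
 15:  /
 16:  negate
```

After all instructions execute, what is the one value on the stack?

42

-47    : [-47]
-1     : [-47, -1]
drop   : [-47]
5      : [-47, 5]
drop   : [-47]
2      : [-47, 2]
*      : [-94]
drop   : []
42     : [42]
-1     : [42, -1]
-4     : [42, -1, -4]
over   : [42, -1, -4, -1]
+      : [42, -1, -5]
drop   : [42, -1]
/      : [-42]
negate : [42]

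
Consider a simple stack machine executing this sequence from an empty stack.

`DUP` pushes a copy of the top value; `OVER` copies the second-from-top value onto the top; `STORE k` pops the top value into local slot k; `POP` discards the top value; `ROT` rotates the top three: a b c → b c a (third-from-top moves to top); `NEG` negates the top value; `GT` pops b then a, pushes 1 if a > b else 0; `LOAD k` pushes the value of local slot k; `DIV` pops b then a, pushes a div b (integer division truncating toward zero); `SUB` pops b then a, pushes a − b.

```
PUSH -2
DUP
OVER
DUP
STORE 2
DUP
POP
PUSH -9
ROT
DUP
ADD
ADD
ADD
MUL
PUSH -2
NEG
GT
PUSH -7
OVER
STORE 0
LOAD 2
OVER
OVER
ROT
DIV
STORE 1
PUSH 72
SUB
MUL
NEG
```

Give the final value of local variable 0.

PUSH -2 : [-2]
DUP     : [-2, -2]
OVER    : [-2, -2, -2]
DUP     : [-2, -2, -2, -2]
STORE 2 : [-2, -2, -2]
DUP     : [-2, -2, -2, -2]
POP     : [-2, -2, -2]
PUSH -9 : [-2, -2, -2, -9]
ROT     : [-2, -2, -9, -2]
DUP     : [-2, -2, -9, -2, -2]
ADD     : [-2, -2, -9, -4]
ADD     : [-2, -2, -13]
ADD     : [-2, -15]
MUL     : [30]
PUSH -2 : [30, -2]
NEG     : [30, 2]
GT      : [1]
PUSH -7 : [1, -7]
OVER    : [1, -7, 1]
STORE 0 : [1, -7]
LOAD 2  : [1, -7, -2]
OVER    : [1, -7, -2, -7]
OVER    : [1, -7, -2, -7, -2]
ROT     : [1, -7, -7, -2, -2]
DIV     : [1, -7, -7, 1]
STORE 1 : [1, -7, -7]
PUSH 72 : [1, -7, -7, 72]
SUB     : [1, -7, -79]
MUL     : [1, 553]
NEG     : [1, -553]

1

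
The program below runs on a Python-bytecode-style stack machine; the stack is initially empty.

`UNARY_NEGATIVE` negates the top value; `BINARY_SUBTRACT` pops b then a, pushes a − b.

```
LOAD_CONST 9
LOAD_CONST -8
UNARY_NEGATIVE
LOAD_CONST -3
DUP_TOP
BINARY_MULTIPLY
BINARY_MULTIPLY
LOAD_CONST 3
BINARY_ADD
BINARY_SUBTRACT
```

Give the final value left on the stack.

-66

LOAD_CONST 9    → [9]
LOAD_CONST -8   → [9, -8]
UNARY_NEGATIVE  → [9, 8]
LOAD_CONST -3   → [9, 8, -3]
DUP_TOP         → [9, 8, -3, -3]
BINARY_MULTIPLY → [9, 8, 9]
BINARY_MULTIPLY → [9, 72]
LOAD_CONST 3    → [9, 72, 3]
BINARY_ADD      → [9, 75]
BINARY_SUBTRACT → [-66]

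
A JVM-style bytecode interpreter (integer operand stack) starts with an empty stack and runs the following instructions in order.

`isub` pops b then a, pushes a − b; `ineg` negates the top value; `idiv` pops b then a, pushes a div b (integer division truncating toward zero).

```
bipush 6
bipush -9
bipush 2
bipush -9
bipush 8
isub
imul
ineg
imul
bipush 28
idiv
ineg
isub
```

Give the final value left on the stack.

bipush 6  → 6
bipush -9 → 6 -9
bipush 2  → 6 -9 2
bipush -9 → 6 -9 2 -9
bipush 8  → 6 -9 2 -9 8
isub      → 6 -9 2 -17
imul      → 6 -9 -34
ineg      → 6 -9 34
imul      → 6 -306
bipush 28 → 6 -306 28
idiv      → 6 -10
ineg      → 6 10
isub      → -4

-4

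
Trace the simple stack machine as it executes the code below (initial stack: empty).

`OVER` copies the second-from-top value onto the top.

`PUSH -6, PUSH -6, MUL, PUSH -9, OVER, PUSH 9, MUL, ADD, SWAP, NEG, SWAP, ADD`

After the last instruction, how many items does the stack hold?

PUSH -6  -6
PUSH -6  -6 -6
MUL      36
PUSH -9  36 -9
OVER     36 -9 36
PUSH 9   36 -9 36 9
MUL      36 -9 324
ADD      36 315
SWAP     315 36
NEG      315 -36
SWAP     -36 315
ADD      279

1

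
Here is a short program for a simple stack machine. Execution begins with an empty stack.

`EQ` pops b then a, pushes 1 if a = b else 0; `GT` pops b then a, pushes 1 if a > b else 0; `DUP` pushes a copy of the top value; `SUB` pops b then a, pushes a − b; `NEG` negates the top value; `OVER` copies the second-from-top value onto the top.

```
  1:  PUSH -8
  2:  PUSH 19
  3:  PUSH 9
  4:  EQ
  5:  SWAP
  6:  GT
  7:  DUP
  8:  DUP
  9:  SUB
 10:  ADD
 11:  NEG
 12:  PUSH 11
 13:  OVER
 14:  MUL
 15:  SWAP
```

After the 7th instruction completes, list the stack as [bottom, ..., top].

PUSH -8 → [-8]
PUSH 19 → [-8, 19]
PUSH 9  → [-8, 19, 9]
EQ      → [-8, 0]
SWAP    → [0, -8]
GT      → [1]
DUP     → [1, 1]

[1, 1]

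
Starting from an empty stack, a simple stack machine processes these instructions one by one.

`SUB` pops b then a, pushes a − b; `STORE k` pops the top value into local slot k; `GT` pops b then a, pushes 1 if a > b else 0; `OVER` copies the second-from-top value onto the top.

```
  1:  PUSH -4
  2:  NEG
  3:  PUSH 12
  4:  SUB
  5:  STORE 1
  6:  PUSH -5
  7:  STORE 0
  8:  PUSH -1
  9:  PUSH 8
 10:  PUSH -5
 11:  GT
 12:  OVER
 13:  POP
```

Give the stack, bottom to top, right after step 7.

[]

PUSH -4 → [-4]
NEG     → [4]
PUSH 12 → [4, 12]
SUB     → [-8]
STORE 1 → []
PUSH -5 → [-5]
STORE 0 → []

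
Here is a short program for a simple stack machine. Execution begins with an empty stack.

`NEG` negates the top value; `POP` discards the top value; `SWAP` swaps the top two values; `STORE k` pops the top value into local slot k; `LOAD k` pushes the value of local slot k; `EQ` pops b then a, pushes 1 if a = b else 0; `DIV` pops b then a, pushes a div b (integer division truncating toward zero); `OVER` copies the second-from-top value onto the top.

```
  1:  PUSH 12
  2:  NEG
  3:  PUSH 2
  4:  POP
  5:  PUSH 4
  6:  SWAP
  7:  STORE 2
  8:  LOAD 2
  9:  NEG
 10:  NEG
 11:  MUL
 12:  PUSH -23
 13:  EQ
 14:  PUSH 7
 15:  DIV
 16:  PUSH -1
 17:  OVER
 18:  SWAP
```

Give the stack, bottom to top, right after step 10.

PUSH 12 -> [12]
NEG     -> [-12]
PUSH 2  -> [-12, 2]
POP     -> [-12]
PUSH 4  -> [-12, 4]
SWAP    -> [4, -12]
STORE 2 -> [4]
LOAD 2  -> [4, -12]
NEG     -> [4, 12]
NEG     -> [4, -12]

[4, -12]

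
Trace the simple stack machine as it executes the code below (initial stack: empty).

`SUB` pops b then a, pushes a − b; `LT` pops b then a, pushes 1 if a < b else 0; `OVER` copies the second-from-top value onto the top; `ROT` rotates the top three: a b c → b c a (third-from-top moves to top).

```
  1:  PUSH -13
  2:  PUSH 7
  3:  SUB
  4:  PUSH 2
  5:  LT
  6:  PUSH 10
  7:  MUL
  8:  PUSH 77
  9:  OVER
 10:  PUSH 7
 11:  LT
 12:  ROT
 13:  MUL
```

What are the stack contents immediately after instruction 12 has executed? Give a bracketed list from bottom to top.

[77, 0, 10]

PUSH -13 -> -13
PUSH 7   -> -13 7
SUB      -> -20
PUSH 2   -> -20 2
LT       -> 1
PUSH 10  -> 1 10
MUL      -> 10
PUSH 77  -> 10 77
OVER     -> 10 77 10
PUSH 7   -> 10 77 10 7
LT       -> 10 77 0
ROT      -> 77 0 10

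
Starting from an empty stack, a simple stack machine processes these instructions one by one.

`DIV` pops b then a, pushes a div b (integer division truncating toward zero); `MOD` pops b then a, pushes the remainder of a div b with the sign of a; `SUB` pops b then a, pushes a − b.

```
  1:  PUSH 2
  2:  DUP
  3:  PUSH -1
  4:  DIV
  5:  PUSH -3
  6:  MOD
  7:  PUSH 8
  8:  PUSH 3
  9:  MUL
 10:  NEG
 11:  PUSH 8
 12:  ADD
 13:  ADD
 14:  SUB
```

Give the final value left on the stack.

PUSH 2  → 2
DUP     → 2 2
PUSH -1 → 2 2 -1
DIV     → 2 -2
PUSH -3 → 2 -2 -3
MOD     → 2 -2
PUSH 8  → 2 -2 8
PUSH 3  → 2 -2 8 3
MUL     → 2 -2 24
NEG     → 2 -2 -24
PUSH 8  → 2 -2 -24 8
ADD     → 2 -2 -16
ADD     → 2 -18
SUB     → 20

20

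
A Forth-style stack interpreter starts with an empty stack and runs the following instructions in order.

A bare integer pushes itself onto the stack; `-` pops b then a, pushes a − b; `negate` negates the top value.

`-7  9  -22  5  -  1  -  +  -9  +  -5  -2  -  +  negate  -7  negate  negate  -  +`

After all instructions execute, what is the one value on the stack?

-7     → [-7]
9      → [-7, 9]
-22    → [-7, 9, -22]
5      → [-7, 9, -22, 5]
-      → [-7, 9, -27]
1      → [-7, 9, -27, 1]
-      → [-7, 9, -28]
+      → [-7, -19]
-9     → [-7, -19, -9]
+      → [-7, -28]
-5     → [-7, -28, -5]
-2     → [-7, -28, -5, -2]
-      → [-7, -28, -3]
+      → [-7, -31]
negate → [-7, 31]
-7     → [-7, 31, -7]
negate → [-7, 31, 7]
negate → [-7, 31, -7]
-      → [-7, 38]
+      → [31]

31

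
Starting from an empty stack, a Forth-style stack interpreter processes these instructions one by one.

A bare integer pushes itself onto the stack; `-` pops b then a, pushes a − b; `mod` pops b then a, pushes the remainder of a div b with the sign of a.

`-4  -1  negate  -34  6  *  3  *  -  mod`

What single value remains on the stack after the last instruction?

-4     -> -4
-1     -> -4 -1
negate -> -4 1
-34    -> -4 1 -34
6      -> -4 1 -34 6
*      -> -4 1 -204
3      -> -4 1 -204 3
*      -> -4 1 -612
-      -> -4 613
mod    -> -4

-4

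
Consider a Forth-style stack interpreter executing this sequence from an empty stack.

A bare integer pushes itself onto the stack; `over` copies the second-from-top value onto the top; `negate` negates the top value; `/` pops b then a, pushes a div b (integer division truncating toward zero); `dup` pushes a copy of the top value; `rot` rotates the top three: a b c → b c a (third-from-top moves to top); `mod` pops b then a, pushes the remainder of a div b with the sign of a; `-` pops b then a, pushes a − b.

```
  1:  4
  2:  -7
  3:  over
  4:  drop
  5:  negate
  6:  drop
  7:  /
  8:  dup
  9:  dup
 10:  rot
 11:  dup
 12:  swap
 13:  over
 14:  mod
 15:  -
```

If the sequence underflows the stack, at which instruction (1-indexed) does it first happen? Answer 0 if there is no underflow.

4      : [4]
-7     : [4, -7]
over   : [4, -7, 4]
drop   : [4, -7]
negate : [4, 7]
drop   : [4]
/  — needs 2 operands, stack has 1 → underflow

7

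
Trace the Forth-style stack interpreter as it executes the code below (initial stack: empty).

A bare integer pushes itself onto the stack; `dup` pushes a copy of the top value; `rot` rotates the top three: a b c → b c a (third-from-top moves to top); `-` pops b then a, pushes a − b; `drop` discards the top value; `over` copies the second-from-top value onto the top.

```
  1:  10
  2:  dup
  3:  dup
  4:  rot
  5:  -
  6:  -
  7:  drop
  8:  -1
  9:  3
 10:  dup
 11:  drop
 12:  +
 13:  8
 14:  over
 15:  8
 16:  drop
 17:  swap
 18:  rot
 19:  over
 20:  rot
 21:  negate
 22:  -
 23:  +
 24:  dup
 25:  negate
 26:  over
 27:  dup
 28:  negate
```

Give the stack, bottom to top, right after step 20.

10   → 10
dup  → 10 10
dup  → 10 10 10
rot  → 10 10 10
-    → 10 0
-    → 10
drop → (empty)
-1   → -1
3    → -1 3
dup  → -1 3 3
drop → -1 3
+    → 2
8    → 2 8
over → 2 8 2
8    → 2 8 2 8
drop → 2 8 2
swap → 2 2 8
rot  → 2 8 2
over → 2 8 2 8
rot  → 2 2 8 8

[2, 2, 8, 8]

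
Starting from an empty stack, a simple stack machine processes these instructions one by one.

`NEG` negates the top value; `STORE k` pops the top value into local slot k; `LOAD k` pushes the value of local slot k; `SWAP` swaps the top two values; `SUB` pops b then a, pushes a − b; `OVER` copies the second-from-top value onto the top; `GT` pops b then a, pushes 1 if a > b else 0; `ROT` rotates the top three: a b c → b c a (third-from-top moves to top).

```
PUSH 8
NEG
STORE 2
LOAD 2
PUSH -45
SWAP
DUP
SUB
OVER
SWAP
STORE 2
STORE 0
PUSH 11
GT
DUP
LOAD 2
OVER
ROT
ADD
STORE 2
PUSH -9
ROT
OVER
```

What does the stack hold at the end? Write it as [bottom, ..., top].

[0, -9, 0, -9]

PUSH 8    [8]
NEG       [-8]
STORE 2   []
LOAD 2    [-8]
PUSH -45  [-8, -45]
SWAP      [-45, -8]
DUP       [-45, -8, -8]
SUB       [-45, 0]
OVER      [-45, 0, -45]
SWAP      [-45, -45, 0]
STORE 2   [-45, -45]
STORE 0   [-45]
PUSH 11   [-45, 11]
GT        [0]
DUP       [0, 0]
LOAD 2    [0, 0, 0]
OVER      [0, 0, 0, 0]
ROT       [0, 0, 0, 0]
ADD       [0, 0, 0]
STORE 2   [0, 0]
PUSH -9   [0, 0, -9]
ROT       [0, -9, 0]
OVER      [0, -9, 0, -9]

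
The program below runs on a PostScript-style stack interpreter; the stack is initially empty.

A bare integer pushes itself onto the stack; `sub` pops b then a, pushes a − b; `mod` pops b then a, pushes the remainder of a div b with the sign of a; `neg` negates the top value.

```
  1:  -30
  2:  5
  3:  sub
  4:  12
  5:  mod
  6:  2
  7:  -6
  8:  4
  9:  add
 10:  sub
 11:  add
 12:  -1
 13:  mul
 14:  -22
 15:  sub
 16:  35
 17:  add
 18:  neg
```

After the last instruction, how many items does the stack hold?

-30 : -30
5   : -30 5
sub : -35
12  : -35 12
mod : -11
2   : -11 2
-6  : -11 2 -6
4   : -11 2 -6 4
add : -11 2 -2
sub : -11 4
add : -7
-1  : -7 -1
mul : 7
-22 : 7 -22
sub : 29
35  : 29 35
add : 64
neg : -64

1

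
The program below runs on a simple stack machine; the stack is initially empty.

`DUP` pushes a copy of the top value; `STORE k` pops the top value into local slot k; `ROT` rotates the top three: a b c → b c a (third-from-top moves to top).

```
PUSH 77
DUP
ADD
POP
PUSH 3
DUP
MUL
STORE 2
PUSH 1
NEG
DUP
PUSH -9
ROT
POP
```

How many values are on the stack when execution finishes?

PUSH 77 -> 77
DUP     -> 77 77
ADD     -> 154
POP     -> (empty)
PUSH 3  -> 3
DUP     -> 3 3
MUL     -> 9
STORE 2 -> (empty)
PUSH 1  -> 1
NEG     -> -1
DUP     -> -1 -1
PUSH -9 -> -1 -1 -9
ROT     -> -1 -9 -1
POP     -> -1 -9

2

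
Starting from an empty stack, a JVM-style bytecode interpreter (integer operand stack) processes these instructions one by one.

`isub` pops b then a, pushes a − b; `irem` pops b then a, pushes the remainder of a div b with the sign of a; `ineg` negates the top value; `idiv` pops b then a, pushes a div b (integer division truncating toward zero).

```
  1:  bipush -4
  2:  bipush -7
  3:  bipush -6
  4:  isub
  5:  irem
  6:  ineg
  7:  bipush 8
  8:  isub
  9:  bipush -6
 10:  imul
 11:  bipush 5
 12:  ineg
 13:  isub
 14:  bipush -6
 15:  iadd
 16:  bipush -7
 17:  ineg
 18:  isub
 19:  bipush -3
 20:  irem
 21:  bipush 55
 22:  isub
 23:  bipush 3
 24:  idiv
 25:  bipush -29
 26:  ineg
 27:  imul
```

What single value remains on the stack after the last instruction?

bipush -4  -> [-4]
bipush -7  -> [-4, -7]
bipush -6  -> [-4, -7, -6]
isub       -> [-4, -1]
irem       -> [0]
ineg       -> [0]
bipush 8   -> [0, 8]
isub       -> [-8]
bipush -6  -> [-8, -6]
imul       -> [48]
bipush 5   -> [48, 5]
ineg       -> [48, -5]
isub       -> [53]
bipush -6  -> [53, -6]
iadd       -> [47]
bipush -7  -> [47, -7]
ineg       -> [47, 7]
isub       -> [40]
bipush -3  -> [40, -3]
irem       -> [1]
bipush 55  -> [1, 55]
isub       -> [-54]
bipush 3   -> [-54, 3]
idiv       -> [-18]
bipush -29 -> [-18, -29]
ineg       -> [-18, 29]
imul       -> [-522]

-522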